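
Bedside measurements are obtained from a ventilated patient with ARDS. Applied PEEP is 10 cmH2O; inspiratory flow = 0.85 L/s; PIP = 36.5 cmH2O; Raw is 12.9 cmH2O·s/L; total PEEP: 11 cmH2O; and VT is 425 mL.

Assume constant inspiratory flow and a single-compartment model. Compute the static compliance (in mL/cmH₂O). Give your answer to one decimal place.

Total PEEP = 11 cmH2O (set 10 + intrinsic 1); this is the baseline alveolar pressure.
Equation of motion (constant flow): PIP = Vt/C + R·V̇ + PEEP.
Vt/C = PIP − R·V̇ − PEEP = 36.5 − 12.9×0.85 − 11 = 36.5 − 10.965 − 11 = 14.535 cmH2O.
C = Vt / 14.535 = 425 / 14.535 = 29.24 mL/cmH2O.

29.2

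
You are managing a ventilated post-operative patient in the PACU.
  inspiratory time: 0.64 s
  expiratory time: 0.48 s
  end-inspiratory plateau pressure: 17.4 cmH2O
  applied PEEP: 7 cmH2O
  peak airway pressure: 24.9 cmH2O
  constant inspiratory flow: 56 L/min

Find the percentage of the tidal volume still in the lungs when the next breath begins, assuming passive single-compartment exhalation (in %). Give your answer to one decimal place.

Flow: 56 L/min ÷ 60 = 0.9333 L/s.
Vt = flow × Ti = 0.9333 L/s × 0.64 s × 1000 mL/L = 597.31 mL.
R = (PIP − Pplat)/V̇ = (24.9 − 17.4) / 0.9333 = 7.5/0.9333 = 8.036 cmH2O·s/L.
C = Vt/(Pplat − PEEP) = 597.31 / (17.4 − 7) = 597.31/10.4 = 57.434 mL/cmH2O.
τ = R × C = 8.036 × 0.05743 L/cmH2O = 0.4615 s.
Fraction remaining at end-expiration = e^(−Te/τ) = e^(−0.48/0.4615) = 0.3534 → 35.34%.

35.3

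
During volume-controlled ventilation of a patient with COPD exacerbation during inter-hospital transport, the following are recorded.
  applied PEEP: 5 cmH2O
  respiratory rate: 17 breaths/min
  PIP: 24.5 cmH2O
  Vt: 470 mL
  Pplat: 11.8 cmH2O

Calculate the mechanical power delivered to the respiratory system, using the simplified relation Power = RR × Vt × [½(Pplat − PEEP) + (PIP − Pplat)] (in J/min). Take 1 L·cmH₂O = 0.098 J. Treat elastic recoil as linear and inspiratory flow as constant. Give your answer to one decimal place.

12.6

Per-breath work = Vt × [½(Pplat−PEEP) + (PIP−Pplat)] = 0.470 × [0.5×6.8 + 12.7] = 0.470 × 16.1 = 7.567 L·cmH2O.
Power = 17 × 7.567 = 128.64 L·cmH2O/min.
× 0.098 J/(L·cmH2O) → 12.607 J/min.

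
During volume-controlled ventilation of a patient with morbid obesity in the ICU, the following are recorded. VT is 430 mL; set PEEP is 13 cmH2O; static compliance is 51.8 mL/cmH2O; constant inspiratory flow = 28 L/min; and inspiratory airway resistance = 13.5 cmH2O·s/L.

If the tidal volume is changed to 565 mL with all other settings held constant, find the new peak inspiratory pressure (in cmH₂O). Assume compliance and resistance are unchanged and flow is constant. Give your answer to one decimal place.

Flow: 28 L/min ÷ 60 = 0.4667 L/s.
PIP = Vt/C + R·V̇ + PEEP (constant-flow equation of motion).
Only the elastic term changes: ΔPIP = ΔVt / C = (565 − 430) / 51.8 = 2.606 cmH2O.
Original PIP = 430/51.8 + 13.5×0.4667 + 13 = 27.602 cmH2O; new PIP = 27.602 + (2.606) = 30.208 cmH2O.

30.2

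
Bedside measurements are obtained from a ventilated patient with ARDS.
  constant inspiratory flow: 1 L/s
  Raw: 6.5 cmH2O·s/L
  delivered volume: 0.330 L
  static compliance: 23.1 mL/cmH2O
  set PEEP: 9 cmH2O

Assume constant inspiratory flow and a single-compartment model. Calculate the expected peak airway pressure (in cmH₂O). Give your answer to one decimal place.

Equation of motion (constant flow): PIP = Vt/C + R·V̇ + PEEP.
PIP = 330/23.1 + 6.5×1 + 9 = 14.286 + 6.5 + 9 = 29.786 cmH2O.

29.8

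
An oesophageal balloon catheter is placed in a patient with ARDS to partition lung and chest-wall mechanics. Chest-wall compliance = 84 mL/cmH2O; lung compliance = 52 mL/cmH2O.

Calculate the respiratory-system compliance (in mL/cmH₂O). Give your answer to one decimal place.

32.1

Lung and chest wall are elastances in series: 1/Crs = 1/CL + 1/Ccw.
1/Crs = 1/52 + 1/84 = 0.03114.
Crs = 32.113 mL/cmH2O.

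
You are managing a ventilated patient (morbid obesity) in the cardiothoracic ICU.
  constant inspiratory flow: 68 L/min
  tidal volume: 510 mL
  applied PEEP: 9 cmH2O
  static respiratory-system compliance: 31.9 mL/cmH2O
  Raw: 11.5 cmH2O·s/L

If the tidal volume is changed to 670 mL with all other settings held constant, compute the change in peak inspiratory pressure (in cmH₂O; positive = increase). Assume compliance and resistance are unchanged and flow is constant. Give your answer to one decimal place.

PIP = Vt/C + R·V̇ + PEEP (constant-flow equation of motion).
Only the elastic term changes: ΔPIP = ΔVt / C = (670 − 510) / 31.9 = 5.016 cmH2O.

5.0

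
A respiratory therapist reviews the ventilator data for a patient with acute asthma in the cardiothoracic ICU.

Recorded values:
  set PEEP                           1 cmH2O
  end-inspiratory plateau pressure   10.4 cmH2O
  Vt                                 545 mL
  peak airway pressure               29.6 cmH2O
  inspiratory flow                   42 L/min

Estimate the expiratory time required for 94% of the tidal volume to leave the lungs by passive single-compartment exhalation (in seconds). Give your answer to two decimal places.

Flow: 42 L/min ÷ 60 = 0.7 L/s.
R = (PIP − Pplat)/V̇ = (29.6 − 10.4) / 0.7 = 19.2/0.7 = 27.429 cmH2O·s/L.
C = Vt/(Pplat − PEEP) = 545.0 / (10.4 − 1) = 545.0/9.4 = 57.979 mL/cmH2O.
τ = R × C = 27.429 × 0.05798 L/cmH2O = 1.59 s.
t = −τ·ln(1 − 0.94) = −1.59·ln(0.06) = 4.473 s.

4.47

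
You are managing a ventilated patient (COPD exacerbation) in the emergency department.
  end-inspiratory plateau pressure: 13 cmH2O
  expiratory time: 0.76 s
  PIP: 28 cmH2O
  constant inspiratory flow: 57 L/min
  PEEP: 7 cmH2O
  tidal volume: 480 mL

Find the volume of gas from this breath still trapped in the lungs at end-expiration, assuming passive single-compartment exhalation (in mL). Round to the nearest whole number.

263

Flow: 57 L/min ÷ 60 = 0.95 L/s.
R = (PIP − Pplat)/V̇ = (28 − 13) / 0.95 = 15.0/0.95 = 15.789 cmH2O·s/L.
C = Vt/(Pplat − PEEP) = 480.0 / (13 − 7) = 480.0/6.0 = 80.0 mL/cmH2O.
τ = R × C = 15.789 × 0.08 L/cmH2O = 1.263 s.
Fraction remaining = e^(−Te/τ) = e^(−0.76/1.263) = 0.5479.
Trapped volume = 480.0 × 0.5479 = 262.99 mL.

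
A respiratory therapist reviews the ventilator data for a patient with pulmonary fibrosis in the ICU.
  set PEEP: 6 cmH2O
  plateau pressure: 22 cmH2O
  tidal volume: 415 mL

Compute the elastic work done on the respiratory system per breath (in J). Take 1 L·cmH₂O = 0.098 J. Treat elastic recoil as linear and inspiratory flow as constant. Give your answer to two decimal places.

0.33

Elastic work ≈ ½ × (Pplat − PEEP) × Vt = 0.5 × (22 − 6) × 0.415 L = 0.5 × 16.0 × 0.415 = 3.32 L·cmH2O.
× 0.098 J/(L·cmH2O) → 0.3254 J.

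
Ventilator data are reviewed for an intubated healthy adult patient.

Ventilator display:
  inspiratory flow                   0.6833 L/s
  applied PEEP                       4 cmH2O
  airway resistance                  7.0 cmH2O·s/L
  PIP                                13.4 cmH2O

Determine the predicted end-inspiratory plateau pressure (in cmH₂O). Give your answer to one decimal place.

Pplat = PIP − Raw × flow = 13.4 − 7.0 × 0.6833 = 13.4 − 4.783 = 8.617 cmH2O.

8.6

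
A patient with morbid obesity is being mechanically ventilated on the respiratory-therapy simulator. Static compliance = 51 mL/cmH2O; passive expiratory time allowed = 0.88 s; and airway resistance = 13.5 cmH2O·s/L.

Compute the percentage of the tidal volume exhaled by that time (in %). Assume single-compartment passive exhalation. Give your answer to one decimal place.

72.1

τ = R × C = 13.5 × 51 mL/cmH2O = 13.5 × 0.051 L/cmH2O = 0.6885 s.
Passive exhalation: V(t)/V₀ = e^(−t/τ) = e^(−0.88/0.6885) = 0.2786.
Fraction exhaled = 1 − 0.2786 = 0.7214 → 72.14%.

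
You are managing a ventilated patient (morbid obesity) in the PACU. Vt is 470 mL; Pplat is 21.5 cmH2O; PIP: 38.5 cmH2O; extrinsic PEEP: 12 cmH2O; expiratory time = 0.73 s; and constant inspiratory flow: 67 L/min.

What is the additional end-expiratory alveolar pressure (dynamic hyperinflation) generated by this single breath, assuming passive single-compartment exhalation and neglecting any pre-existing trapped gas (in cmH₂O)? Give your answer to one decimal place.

3.6

Flow: 67 L/min ÷ 60 = 1.1167 L/s.
R = (PIP − Pplat)/V̇ = (38.5 − 21.5) / 1.1167 = 17.0/1.1167 = 15.223 cmH2O·s/L.
C = Vt/(Pplat − PEEP) = 470.0 / (21.5 − 12) = 470.0/9.5 = 49.474 mL/cmH2O.
τ = R × C = 15.223 × 0.04947 L/cmH2O = 0.7531 s.
Fraction remaining = e^(−Te/τ) = e^(−0.73/0.7531) = 0.3793; trapped volume = 470.0 × 0.3793 = 178.27 mL.
Additional alveolar pressure from trapping ≈ V_trapped / C = 178.27 / 49.474 = 3.603 cmH2O.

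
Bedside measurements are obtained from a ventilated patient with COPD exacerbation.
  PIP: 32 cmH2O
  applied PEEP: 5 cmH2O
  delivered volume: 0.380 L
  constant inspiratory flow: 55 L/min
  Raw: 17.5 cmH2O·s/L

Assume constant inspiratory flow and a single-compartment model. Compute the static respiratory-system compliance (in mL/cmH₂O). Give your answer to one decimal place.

34.7

Flow: 55 L/min ÷ 60 = 0.9167 L/s.
Equation of motion (constant flow): PIP = Vt/C + R·V̇ + PEEP.
Vt/C = PIP − R·V̇ − PEEP = 32 − 17.5×0.9167 − 5 = 32 − 16.042 − 5 = 10.958 cmH2O.
C = Vt / 10.958 = 380 / 10.958 = 34.678 mL/cmH2O.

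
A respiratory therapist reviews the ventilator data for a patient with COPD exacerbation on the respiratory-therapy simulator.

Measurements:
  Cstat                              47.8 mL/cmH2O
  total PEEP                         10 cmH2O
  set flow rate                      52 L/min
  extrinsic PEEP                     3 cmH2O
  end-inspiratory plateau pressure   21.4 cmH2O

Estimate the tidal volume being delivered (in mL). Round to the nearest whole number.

545

End-expiratory occlusion gives total PEEP = 10 cmH2O (intrinsic PEEP = 10 − 3 = 7). Use total PEEP for the elastic gradient.
Vt = Cstat × (Pplat − PEEPtotal) = 47.8 × (21.4 − 10) = 47.8 × 11.4 = 544.92 mL.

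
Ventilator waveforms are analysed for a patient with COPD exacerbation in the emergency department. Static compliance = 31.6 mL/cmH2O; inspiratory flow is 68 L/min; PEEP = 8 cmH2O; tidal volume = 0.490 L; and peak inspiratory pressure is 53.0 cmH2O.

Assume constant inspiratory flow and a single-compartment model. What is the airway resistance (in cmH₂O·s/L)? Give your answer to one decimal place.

Flow: 68 L/min ÷ 60 = 1.1333 L/s.
Equation of motion (constant flow): PIP = Vt/C + R·V̇ + PEEP.
R·V̇ = PIP − Vt/C − PEEP = 53.0 − 490/31.6 − 8 = 53.0 − 15.506 − 8 = 29.494 cmH2O.
R = 29.494 / 1.1333 = 26.025 cmH2O·s/L.

26.0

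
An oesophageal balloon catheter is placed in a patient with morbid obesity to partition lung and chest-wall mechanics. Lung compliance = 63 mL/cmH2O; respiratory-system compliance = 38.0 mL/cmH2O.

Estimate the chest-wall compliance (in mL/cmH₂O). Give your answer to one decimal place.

95.8

1/Ccw = 1/Crs − 1/CL.
1/Ccw = 1/38.0 − 1/63 = 0.01044.
Ccw = 95.785 mL/cmH2O.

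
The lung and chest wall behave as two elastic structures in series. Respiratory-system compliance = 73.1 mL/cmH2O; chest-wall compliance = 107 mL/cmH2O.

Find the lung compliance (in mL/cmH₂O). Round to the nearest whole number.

1/CL = 1/Crs − 1/Ccw.
1/CL = 1/73.1 − 1/107 = 0.004334.
CL = 230.73 mL/cmH2O.

231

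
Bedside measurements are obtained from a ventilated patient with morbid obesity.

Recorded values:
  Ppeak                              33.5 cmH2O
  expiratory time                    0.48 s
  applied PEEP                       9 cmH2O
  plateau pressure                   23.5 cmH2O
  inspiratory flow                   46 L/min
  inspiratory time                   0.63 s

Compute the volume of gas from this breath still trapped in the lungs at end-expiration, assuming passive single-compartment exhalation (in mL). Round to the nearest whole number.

160

Flow: 46 L/min ÷ 60 = 0.7667 L/s.
Vt = flow × Ti = 0.7667 L/s × 0.63 s × 1000 mL/L = 483.02 mL.
R = (PIP − Pplat)/V̇ = (33.5 − 23.5) / 0.7667 = 10.0/0.7667 = 13.043 cmH2O·s/L.
C = Vt/(Pplat − PEEP) = 483.02 / (23.5 − 9) = 483.02/14.5 = 33.312 mL/cmH2O.
τ = R × C = 13.043 × 0.03331 L/cmH2O = 0.4345 s.
Fraction remaining = e^(−Te/τ) = e^(−0.48/0.4345) = 0.3313.
Trapped volume = 483.02 × 0.3313 = 160.02 mL.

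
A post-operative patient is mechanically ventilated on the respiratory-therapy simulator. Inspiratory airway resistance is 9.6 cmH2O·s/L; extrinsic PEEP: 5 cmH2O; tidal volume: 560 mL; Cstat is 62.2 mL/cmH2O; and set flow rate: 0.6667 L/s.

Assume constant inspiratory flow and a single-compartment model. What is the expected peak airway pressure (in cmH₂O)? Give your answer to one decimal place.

20.4

Equation of motion (constant flow): PIP = Vt/C + R·V̇ + PEEP.
PIP = 560/62.2 + 9.6×0.6667 + 5 = 9.003 + 6.4 + 5 = 20.403 cmH2O.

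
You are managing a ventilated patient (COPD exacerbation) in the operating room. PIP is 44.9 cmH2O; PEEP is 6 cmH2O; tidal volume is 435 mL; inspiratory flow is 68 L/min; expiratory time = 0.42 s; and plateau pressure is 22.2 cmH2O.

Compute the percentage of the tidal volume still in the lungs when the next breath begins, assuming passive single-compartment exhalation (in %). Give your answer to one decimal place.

Flow: 68 L/min ÷ 60 = 1.1333 L/s.
R = (PIP − Pplat)/V̇ = (44.9 − 22.2) / 1.1333 = 22.7/1.1333 = 20.03 cmH2O·s/L.
C = Vt/(Pplat − PEEP) = 435.0 / (22.2 − 6) = 435.0/16.2 = 26.852 mL/cmH2O.
τ = R × C = 20.03 × 0.02685 L/cmH2O = 0.5378 s.
Fraction remaining at end-expiration = e^(−Te/τ) = e^(−0.42/0.5378) = 0.458 → 45.8%.

45.8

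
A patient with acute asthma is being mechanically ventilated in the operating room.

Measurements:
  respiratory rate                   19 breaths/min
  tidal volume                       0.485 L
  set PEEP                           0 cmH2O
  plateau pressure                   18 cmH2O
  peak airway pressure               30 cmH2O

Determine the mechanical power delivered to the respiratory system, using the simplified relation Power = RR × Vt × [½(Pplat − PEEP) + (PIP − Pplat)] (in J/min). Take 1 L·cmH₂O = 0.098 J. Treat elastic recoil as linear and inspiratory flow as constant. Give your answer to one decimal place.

Per-breath work = Vt × [½(Pplat−PEEP) + (PIP−Pplat)] = 0.485 × [0.5×18.0 + 12.0] = 0.485 × 21.0 = 10.185 L·cmH2O.
Power = 19 × 10.185 = 193.52 L·cmH2O/min.
× 0.098 J/(L·cmH2O) → 18.965 J/min.

19.0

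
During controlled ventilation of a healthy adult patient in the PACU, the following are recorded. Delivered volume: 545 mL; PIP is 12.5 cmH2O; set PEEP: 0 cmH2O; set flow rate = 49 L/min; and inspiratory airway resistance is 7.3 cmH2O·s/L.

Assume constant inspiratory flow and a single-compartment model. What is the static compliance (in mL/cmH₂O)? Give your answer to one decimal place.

Flow: 49 L/min ÷ 60 = 0.8167 L/s.
Equation of motion (constant flow): PIP = Vt/C + R·V̇ + PEEP.
Vt/C = PIP − R·V̇ − PEEP = 12.5 − 7.3×0.8167 − 0 = 12.5 − 5.962 − 0 = 6.538 cmH2O.
C = Vt / 6.538 = 545 / 6.538 = 83.359 mL/cmH2O.

83.4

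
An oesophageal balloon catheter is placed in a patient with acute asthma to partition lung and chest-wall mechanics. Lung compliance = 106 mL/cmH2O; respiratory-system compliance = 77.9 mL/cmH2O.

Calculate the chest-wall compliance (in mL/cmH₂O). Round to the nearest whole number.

294

1/Ccw = 1/Crs − 1/CL.
1/Ccw = 1/77.9 − 1/106 = 0.003403.
Ccw = 293.86 mL/cmH2O.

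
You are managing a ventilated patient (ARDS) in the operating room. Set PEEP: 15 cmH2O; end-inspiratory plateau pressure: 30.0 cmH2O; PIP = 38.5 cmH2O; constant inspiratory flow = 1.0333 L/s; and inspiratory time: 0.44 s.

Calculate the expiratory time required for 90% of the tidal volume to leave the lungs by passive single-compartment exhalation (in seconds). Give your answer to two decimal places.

0.57

Vt = flow × Ti = 1.0333 L/s × 0.44 s × 1000 mL/L = 454.65 mL.
R = (PIP − Pplat)/V̇ = (38.5 − 30.0) / 1.0333 = 8.5/1.0333 = 8.226 cmH2O·s/L.
C = Vt/(Pplat − PEEP) = 454.65 / (30.0 − 15) = 454.65/15.0 = 30.31 mL/cmH2O.
τ = R × C = 8.226 × 0.03031 L/cmH2O = 0.2493 s.
t = −τ·ln(1 − 0.90) = −0.2493·ln(0.1) = 0.574 s.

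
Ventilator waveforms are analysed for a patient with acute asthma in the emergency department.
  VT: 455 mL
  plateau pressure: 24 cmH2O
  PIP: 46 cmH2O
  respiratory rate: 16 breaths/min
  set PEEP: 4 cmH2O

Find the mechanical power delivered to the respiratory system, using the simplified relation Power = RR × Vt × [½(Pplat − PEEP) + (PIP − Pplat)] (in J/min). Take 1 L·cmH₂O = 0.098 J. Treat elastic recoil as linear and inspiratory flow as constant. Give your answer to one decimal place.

22.8

Per-breath work = Vt × [½(Pplat−PEEP) + (PIP−Pplat)] = 0.455 × [0.5×20.0 + 22.0] = 0.455 × 32.0 = 14.56 L·cmH2O.
Power = 16 × 14.56 = 232.96 L·cmH2O/min.
× 0.098 J/(L·cmH2O) → 22.83 J/min.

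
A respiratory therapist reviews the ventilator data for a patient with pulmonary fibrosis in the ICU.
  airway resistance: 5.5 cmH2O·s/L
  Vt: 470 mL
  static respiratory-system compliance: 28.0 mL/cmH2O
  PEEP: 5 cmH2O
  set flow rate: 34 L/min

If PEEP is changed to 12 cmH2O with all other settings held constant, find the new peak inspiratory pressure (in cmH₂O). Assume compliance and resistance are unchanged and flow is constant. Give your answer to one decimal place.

31.9

Flow: 34 L/min ÷ 60 = 0.5667 L/s.
PIP = Vt/C + R·V̇ + PEEP (constant-flow equation of motion).
Only the baseline term changes: ΔPIP = ΔPEEP = 12 − 5 = 7.0 cmH2O.
Original PIP = 470/28.0 + 5.5×0.5667 + 5 = 24.903 cmH2O; new PIP = 24.903 + (7.0) = 31.903 cmH2O.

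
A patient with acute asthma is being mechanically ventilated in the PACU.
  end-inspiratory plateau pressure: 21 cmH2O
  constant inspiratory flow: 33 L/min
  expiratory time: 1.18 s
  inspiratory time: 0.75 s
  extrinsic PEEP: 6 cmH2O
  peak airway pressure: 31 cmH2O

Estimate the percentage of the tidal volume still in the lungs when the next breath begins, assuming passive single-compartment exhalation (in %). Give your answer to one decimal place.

Flow: 33 L/min ÷ 60 = 0.55 L/s.
Vt = flow × Ti = 0.55 L/s × 0.75 s × 1000 mL/L = 412.5 mL.
R = (PIP − Pplat)/V̇ = (31 − 21) / 0.55 = 10.0/0.55 = 18.182 cmH2O·s/L.
C = Vt/(Pplat − PEEP) = 412.5 / (21 − 6) = 412.5/15.0 = 27.5 mL/cmH2O.
τ = R × C = 18.182 × 0.0275 L/cmH2O = 0.5 s.
Fraction remaining at end-expiration = e^(−Te/τ) = e^(−1.18/0.5) = 0.09442 → 9.442%.

9.4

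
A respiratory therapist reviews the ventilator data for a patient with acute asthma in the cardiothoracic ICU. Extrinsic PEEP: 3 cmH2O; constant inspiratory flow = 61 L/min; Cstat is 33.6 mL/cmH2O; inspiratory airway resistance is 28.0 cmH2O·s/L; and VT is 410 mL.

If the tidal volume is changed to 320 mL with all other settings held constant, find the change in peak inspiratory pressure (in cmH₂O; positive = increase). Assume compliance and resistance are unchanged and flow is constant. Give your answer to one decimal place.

-2.7

PIP = Vt/C + R·V̇ + PEEP (constant-flow equation of motion).
Only the elastic term changes: ΔPIP = ΔVt / C = (320 − 410) / 33.6 = -2.679 cmH2O.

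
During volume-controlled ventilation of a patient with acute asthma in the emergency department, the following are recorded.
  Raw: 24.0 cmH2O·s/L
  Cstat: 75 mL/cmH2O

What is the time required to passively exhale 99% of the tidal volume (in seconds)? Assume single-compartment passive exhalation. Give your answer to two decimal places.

8.29

τ = R × C = 24.0 × 75 mL/cmH2O = 24.0 × 0.075 L/cmH2O = 1.8 s.
Exhaled fraction f = 1 − e^(−t/τ) → t = −τ·ln(1 − f) = −1.8·ln(0.01) = 8.289 s.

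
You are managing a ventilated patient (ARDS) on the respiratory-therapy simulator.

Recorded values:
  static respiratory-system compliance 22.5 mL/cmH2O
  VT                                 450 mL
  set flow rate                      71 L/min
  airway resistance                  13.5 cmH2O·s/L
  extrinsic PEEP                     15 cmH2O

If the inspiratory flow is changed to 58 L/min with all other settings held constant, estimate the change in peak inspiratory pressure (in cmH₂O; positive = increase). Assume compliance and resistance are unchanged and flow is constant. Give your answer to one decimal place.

Flow: 71 L/min ÷ 60 = 1.1833 L/s.
New flow: 58 L/min ÷ 60 = 0.9667 L/s.
PIP = Vt/C + R·V̇ + PEEP (constant-flow equation of motion).
Only the resistive term changes: ΔPIP = R × ΔV̇ = 13.5 × (0.9667 − 1.1833) = 13.5 × -0.2166 = -2.924 cmH2O.

-2.9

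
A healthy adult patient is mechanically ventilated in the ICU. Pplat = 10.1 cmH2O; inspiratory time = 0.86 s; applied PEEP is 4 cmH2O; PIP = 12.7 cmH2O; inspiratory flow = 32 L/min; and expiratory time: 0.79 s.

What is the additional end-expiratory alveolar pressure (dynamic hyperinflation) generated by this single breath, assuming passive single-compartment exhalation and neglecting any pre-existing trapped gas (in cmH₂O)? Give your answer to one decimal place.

0.7

Flow: 32 L/min ÷ 60 = 0.5333 L/s.
Vt = flow × Ti = 0.5333 L/s × 0.86 s × 1000 mL/L = 458.64 mL.
R = (PIP − Pplat)/V̇ = (12.7 − 10.1) / 0.5333 = 2.6/0.5333 = 4.875 cmH2O·s/L.
C = Vt/(Pplat − PEEP) = 458.64 / (10.1 − 4) = 458.64/6.1 = 75.187 mL/cmH2O.
τ = R × C = 4.875 × 0.07519 L/cmH2O = 0.3666 s.
Fraction remaining = e^(−Te/τ) = e^(−0.79/0.3666) = 0.1159; trapped volume = 458.64 × 0.1159 = 53.156 mL.
Additional alveolar pressure from trapping ≈ V_trapped / C = 53.156 / 75.187 = 0.707 cmH2O.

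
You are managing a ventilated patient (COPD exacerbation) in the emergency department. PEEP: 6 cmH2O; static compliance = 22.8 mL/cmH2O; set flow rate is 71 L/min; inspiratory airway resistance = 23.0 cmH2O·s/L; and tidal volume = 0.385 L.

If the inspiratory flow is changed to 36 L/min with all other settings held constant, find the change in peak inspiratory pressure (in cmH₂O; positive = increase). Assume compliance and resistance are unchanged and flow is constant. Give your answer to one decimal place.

Flow: 71 L/min ÷ 60 = 1.1833 L/s.
New flow: 36 L/min ÷ 60 = 0.6 L/s.
PIP = Vt/C + R·V̇ + PEEP (constant-flow equation of motion).
Only the resistive term changes: ΔPIP = R × ΔV̇ = 23.0 × (0.6 − 1.1833) = 23.0 × -0.5833 = -13.416 cmH2O.

-13.4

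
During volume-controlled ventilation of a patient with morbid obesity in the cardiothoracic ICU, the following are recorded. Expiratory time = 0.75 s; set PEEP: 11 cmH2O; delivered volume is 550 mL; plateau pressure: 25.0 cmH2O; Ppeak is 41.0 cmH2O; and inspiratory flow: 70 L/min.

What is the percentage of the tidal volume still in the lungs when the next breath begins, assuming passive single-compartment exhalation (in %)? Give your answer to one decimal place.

Flow: 70 L/min ÷ 60 = 1.1667 L/s.
R = (PIP − Pplat)/V̇ = (41.0 − 25.0) / 1.1667 = 16.0/1.1667 = 13.714 cmH2O·s/L.
C = Vt/(Pplat − PEEP) = 550.0 / (25.0 − 11) = 550.0/14.0 = 39.286 mL/cmH2O.
τ = R × C = 13.714 × 0.03929 L/cmH2O = 0.5388 s.
Fraction remaining at end-expiration = e^(−Te/τ) = e^(−0.75/0.5388) = 0.2486 → 24.86%.

24.9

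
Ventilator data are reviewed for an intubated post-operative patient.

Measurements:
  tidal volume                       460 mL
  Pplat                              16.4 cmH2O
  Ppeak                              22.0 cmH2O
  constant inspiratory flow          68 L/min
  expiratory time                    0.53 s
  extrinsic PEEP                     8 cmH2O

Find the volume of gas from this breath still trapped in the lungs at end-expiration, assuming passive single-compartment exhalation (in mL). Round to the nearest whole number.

Flow: 68 L/min ÷ 60 = 1.1333 L/s.
R = (PIP − Pplat)/V̇ = (22.0 − 16.4) / 1.1333 = 5.6/1.1333 = 4.941 cmH2O·s/L.
C = Vt/(Pplat − PEEP) = 460.0 / (16.4 − 8) = 460.0/8.4 = 54.762 mL/cmH2O.
τ = R × C = 4.941 × 0.05476 L/cmH2O = 0.2706 s.
Fraction remaining = e^(−Te/τ) = e^(−0.53/0.2706) = 0.1411.
Trapped volume = 460.0 × 0.1411 = 64.906 mL.

65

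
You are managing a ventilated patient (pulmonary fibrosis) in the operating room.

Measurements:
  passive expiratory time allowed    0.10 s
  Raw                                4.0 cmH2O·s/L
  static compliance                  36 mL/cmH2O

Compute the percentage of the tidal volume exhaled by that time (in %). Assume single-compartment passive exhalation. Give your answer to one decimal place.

τ = R × C = 4.0 × 36 mL/cmH2O = 4.0 × 0.036 L/cmH2O = 0.144 s.
Passive exhalation: V(t)/V₀ = e^(−t/τ) = e^(−0.10/0.144) = 0.4994.
Fraction exhaled = 1 − 0.4994 = 0.5006 → 50.06%.

50.1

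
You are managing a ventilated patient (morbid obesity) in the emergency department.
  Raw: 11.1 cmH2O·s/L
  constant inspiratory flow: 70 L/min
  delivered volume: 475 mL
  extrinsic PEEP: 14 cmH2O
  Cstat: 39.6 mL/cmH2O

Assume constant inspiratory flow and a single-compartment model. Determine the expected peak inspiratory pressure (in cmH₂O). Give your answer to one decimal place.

38.9

Flow: 70 L/min ÷ 60 = 1.1667 L/s.
Equation of motion (constant flow): PIP = Vt/C + R·V̇ + PEEP.
PIP = 475/39.6 + 11.1×1.1667 + 14 = 11.995 + 12.95 + 14 = 38.945 cmH2O.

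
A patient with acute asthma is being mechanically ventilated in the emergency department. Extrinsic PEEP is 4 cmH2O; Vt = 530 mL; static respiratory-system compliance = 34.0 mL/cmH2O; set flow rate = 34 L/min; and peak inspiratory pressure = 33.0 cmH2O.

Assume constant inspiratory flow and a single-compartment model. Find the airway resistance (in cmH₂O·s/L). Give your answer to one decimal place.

23.7

Flow: 34 L/min ÷ 60 = 0.5667 L/s.
Equation of motion (constant flow): PIP = Vt/C + R·V̇ + PEEP.
R·V̇ = PIP − Vt/C − PEEP = 33.0 − 530/34.0 − 4 = 33.0 − 15.588 − 4 = 13.412 cmH2O.
R = 13.412 / 0.5667 = 23.667 cmH2O·s/L.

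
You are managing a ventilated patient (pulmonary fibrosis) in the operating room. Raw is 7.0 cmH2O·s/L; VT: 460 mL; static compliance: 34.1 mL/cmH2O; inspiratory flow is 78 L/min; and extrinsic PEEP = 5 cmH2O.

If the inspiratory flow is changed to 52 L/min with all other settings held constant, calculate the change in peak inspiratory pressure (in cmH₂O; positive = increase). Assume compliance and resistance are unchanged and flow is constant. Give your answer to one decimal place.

Flow: 78 L/min ÷ 60 = 1.3 L/s.
New flow: 52 L/min ÷ 60 = 0.8667 L/s.
PIP = Vt/C + R·V̇ + PEEP (constant-flow equation of motion).
Only the resistive term changes: ΔPIP = R × ΔV̇ = 7.0 × (0.8667 − 1.3) = 7.0 × -0.4333 = -3.033 cmH2O.

-3.0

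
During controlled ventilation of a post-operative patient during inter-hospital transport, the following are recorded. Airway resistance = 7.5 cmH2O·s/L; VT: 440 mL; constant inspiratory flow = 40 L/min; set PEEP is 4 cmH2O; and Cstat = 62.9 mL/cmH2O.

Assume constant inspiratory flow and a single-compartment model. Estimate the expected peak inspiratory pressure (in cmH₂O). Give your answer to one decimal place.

16.0

Flow: 40 L/min ÷ 60 = 0.6667 L/s.
Equation of motion (constant flow): PIP = Vt/C + R·V̇ + PEEP.
PIP = 440/62.9 + 7.5×0.6667 + 4 = 6.995 + 5.0 + 4 = 15.995 cmH2O.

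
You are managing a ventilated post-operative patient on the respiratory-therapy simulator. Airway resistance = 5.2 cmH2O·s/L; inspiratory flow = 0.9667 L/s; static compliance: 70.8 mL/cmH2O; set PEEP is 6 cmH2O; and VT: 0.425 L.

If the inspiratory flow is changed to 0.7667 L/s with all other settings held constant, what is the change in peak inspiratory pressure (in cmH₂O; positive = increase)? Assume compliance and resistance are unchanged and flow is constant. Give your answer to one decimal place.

-1.0

PIP = Vt/C + R·V̇ + PEEP (constant-flow equation of motion).
Only the resistive term changes: ΔPIP = R × ΔV̇ = 5.2 × (0.7667 − 0.9667) = 5.2 × -0.2 = -1.04 cmH2O.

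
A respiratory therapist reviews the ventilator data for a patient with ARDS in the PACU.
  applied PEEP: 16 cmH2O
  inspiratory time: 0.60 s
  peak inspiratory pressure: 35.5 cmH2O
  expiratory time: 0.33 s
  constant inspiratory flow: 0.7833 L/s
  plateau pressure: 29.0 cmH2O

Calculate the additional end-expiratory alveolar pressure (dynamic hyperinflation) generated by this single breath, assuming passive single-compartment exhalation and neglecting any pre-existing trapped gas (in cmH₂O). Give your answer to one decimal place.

Vt = flow × Ti = 0.7833 L/s × 0.60 s × 1000 mL/L = 469.98 mL.
R = (PIP − Pplat)/V̇ = (35.5 − 29.0) / 0.7833 = 6.5/0.7833 = 8.298 cmH2O·s/L.
C = Vt/(Pplat − PEEP) = 469.98 / (29.0 − 16) = 469.98/13.0 = 36.152 mL/cmH2O.
τ = R × C = 8.298 × 0.03615 L/cmH2O = 0.3 s.
Fraction remaining = e^(−Te/τ) = e^(−0.33/0.3) = 0.3329; trapped volume = 469.98 × 0.3329 = 156.46 mL.
Additional alveolar pressure from trapping ≈ V_trapped / C = 156.46 / 36.152 = 4.328 cmH2O.

4.3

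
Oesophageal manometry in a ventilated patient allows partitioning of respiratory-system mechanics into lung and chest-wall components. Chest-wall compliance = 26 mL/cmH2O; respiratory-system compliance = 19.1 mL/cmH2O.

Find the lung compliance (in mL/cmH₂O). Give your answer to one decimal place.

1/CL = 1/Crs − 1/Ccw.
1/CL = 1/19.1 − 1/26 = 0.01389.
CL = 71.994 mL/cmH2O.

72.0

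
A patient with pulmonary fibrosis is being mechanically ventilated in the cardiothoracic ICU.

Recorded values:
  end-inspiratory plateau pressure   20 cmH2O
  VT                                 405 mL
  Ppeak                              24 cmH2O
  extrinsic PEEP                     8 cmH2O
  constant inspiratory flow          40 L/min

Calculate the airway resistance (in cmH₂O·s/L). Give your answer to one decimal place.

Flow: 40 L/min ÷ 60 = 0.6667 L/s.
Raw = (PIP − Pplat) / flow = (24 − 20) / 0.6667 = 4.0 / 0.6667 = 6.0 cmH2O·s/L.

6.0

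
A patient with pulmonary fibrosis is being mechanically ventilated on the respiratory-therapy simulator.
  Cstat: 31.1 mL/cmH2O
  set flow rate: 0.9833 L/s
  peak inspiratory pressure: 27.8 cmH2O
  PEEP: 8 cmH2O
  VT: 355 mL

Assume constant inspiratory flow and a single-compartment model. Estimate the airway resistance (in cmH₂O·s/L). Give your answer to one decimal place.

8.5

Equation of motion (constant flow): PIP = Vt/C + R·V̇ + PEEP.
R·V̇ = PIP − Vt/C − PEEP = 27.8 − 355/31.1 − 8 = 27.8 − 11.415 − 8 = 8.385 cmH2O.
R = 8.385 / 0.9833 = 8.527 cmH2O·s/L.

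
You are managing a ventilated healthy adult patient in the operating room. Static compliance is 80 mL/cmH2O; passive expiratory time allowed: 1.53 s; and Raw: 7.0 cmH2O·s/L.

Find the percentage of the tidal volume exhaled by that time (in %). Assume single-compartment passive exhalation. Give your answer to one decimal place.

93.5

τ = R × C = 7.0 × 80 mL/cmH2O = 7.0 × 0.080 L/cmH2O = 0.56 s.
Passive exhalation: V(t)/V₀ = e^(−t/τ) = e^(−1.53/0.56) = 0.06508.
Fraction exhaled = 1 − 0.06508 = 0.9349 → 93.49%.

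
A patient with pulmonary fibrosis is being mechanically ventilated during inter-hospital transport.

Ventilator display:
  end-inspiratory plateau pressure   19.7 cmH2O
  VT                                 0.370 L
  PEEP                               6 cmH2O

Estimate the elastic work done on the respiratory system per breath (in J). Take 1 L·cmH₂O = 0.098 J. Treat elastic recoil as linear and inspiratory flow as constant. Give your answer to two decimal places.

Elastic work ≈ ½ × (Pplat − PEEP) × Vt = 0.5 × (19.7 − 6) × 0.370 L = 0.5 × 13.7 × 0.370 = 2.535 L·cmH2O.
× 0.098 J/(L·cmH2O) → 0.2484 J.

0.25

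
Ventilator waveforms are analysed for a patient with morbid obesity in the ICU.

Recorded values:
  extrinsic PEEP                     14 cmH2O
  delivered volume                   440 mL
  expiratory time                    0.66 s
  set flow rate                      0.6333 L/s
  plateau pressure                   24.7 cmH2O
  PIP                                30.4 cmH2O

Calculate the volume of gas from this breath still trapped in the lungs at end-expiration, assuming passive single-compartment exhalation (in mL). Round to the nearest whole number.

74

R = (PIP − Pplat)/V̇ = (30.4 − 24.7) / 0.6333 = 5.7/0.6333 = 9.0 cmH2O·s/L.
C = Vt/(Pplat − PEEP) = 440.0 / (24.7 − 14) = 440.0/10.7 = 41.121 mL/cmH2O.
τ = R × C = 9.0 × 0.04112 L/cmH2O = 0.3701 s.
Fraction remaining = e^(−Te/τ) = e^(−0.66/0.3701) = 0.1681.
Trapped volume = 440.0 × 0.1681 = 73.964 mL.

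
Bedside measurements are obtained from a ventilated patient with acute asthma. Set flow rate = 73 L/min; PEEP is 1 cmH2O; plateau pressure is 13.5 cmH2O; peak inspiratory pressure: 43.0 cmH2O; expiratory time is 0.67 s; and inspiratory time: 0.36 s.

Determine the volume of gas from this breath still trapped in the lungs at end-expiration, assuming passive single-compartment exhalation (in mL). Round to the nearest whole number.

Flow: 73 L/min ÷ 60 = 1.2167 L/s.
Vt = flow × Ti = 1.2167 L/s × 0.36 s × 1000 mL/L = 438.01 mL.
R = (PIP − Pplat)/V̇ = (43.0 − 13.5) / 1.2167 = 29.5/1.2167 = 24.246 cmH2O·s/L.
C = Vt/(Pplat − PEEP) = 438.01 / (13.5 − 1) = 438.01/12.5 = 35.041 mL/cmH2O.
τ = R × C = 24.246 × 0.03504 L/cmH2O = 0.8496 s.
Fraction remaining = e^(−Te/τ) = e^(−0.67/0.8496) = 0.4545.
Trapped volume = 438.01 × 0.4545 = 199.08 mL.

199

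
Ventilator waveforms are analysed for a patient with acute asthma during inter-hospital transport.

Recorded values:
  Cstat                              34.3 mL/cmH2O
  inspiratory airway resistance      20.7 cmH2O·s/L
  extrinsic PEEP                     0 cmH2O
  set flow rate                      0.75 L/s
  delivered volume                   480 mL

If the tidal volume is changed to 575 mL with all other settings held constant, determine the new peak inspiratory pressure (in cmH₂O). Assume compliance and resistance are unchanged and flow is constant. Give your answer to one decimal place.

PIP = Vt/C + R·V̇ + PEEP (constant-flow equation of motion).
Only the elastic term changes: ΔPIP = ΔVt / C = (575 − 480) / 34.3 = 2.77 cmH2O.
Original PIP = 480/34.3 + 20.7×0.75 + 0 = 29.519 cmH2O; new PIP = 29.519 + (2.77) = 32.289 cmH2O.

32.3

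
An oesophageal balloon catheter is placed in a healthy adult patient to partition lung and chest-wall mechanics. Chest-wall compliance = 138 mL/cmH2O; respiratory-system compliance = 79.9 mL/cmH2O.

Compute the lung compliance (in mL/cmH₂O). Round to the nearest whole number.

1/CL = 1/Crs − 1/Ccw.
1/CL = 1/79.9 − 1/138 = 0.005269.
CL = 189.79 mL/cmH2O.

190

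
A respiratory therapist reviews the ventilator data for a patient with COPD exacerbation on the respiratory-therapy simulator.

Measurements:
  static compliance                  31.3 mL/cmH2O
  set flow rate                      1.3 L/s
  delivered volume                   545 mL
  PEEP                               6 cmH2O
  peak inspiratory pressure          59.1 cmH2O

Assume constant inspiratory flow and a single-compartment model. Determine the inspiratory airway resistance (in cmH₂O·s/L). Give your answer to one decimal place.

Equation of motion (constant flow): PIP = Vt/C + R·V̇ + PEEP.
R·V̇ = PIP − Vt/C − PEEP = 59.1 − 545/31.3 − 6 = 59.1 − 17.412 − 6 = 35.688 cmH2O.
R = 35.688 / 1.3 = 27.452 cmH2O·s/L.

27.5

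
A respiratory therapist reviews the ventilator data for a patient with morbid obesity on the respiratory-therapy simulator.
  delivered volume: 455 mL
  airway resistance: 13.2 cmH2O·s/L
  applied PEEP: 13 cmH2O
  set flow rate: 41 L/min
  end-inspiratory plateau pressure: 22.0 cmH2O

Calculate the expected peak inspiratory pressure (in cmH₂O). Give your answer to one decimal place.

31.0

Flow: 41 L/min ÷ 60 = 0.6833 L/s.
PIP = Pplat + Raw × flow = 22.0 + 13.2 × 0.6833 = 22.0 + 9.02 = 31.02 cmH2O.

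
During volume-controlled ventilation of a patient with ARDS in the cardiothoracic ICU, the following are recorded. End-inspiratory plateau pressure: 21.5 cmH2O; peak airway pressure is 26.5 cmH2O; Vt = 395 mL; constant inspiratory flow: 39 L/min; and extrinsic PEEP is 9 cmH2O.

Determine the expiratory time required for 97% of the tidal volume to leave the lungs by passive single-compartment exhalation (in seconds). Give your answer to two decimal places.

Flow: 39 L/min ÷ 60 = 0.65 L/s.
R = (PIP − Pplat)/V̇ = (26.5 − 21.5) / 0.65 = 5.0/0.65 = 7.692 cmH2O·s/L.
C = Vt/(Pplat − PEEP) = 395.0 / (21.5 − 9) = 395.0/12.5 = 31.6 mL/cmH2O.
τ = R × C = 7.692 × 0.0316 L/cmH2O = 0.2431 s.
t = −τ·ln(1 − 0.97) = −0.2431·ln(0.03) = 0.8524 s.

0.85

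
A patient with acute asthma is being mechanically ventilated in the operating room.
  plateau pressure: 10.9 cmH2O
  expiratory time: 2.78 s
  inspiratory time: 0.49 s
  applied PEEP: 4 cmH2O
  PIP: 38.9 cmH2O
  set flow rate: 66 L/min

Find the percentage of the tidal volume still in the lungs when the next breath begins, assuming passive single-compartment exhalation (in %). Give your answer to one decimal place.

24.7

Flow: 66 L/min ÷ 60 = 1.1 L/s.
Vt = flow × Ti = 1.1 L/s × 0.49 s × 1000 mL/L = 539.0 mL.
R = (PIP − Pplat)/V̇ = (38.9 − 10.9) / 1.1 = 28.0/1.1 = 25.455 cmH2O·s/L.
C = Vt/(Pplat − PEEP) = 539.0 / (10.9 − 4) = 539.0/6.9 = 78.116 mL/cmH2O.
τ = R × C = 25.455 × 0.07812 L/cmH2O = 1.989 s.
Fraction remaining at end-expiration = e^(−Te/τ) = e^(−2.78/1.989) = 0.2472 → 24.72%.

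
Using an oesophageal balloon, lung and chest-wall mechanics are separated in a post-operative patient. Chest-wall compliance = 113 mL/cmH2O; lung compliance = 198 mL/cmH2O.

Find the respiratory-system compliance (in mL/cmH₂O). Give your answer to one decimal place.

71.9

Lung and chest wall are elastances in series: 1/Crs = 1/CL + 1/Ccw.
1/Crs = 1/198 + 1/113 = 0.0139.
Crs = 71.942 mL/cmH2O.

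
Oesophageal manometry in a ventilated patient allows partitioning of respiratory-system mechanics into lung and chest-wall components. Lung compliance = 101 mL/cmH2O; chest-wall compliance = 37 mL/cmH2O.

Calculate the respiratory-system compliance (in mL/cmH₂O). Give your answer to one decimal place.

Lung and chest wall are elastances in series: 1/Crs = 1/CL + 1/Ccw.
1/Crs = 1/101 + 1/37 = 0.03693.
Crs = 27.078 mL/cmH2O.

27.1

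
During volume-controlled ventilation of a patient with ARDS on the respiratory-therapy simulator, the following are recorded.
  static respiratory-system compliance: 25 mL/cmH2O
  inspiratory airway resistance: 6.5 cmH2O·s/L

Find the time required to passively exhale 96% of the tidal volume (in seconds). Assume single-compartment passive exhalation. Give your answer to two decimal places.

0.52

τ = R × C = 6.5 × 25 mL/cmH2O = 6.5 × 0.025 L/cmH2O = 0.1625 s.
Exhaled fraction f = 1 − e^(−t/τ) → t = −τ·ln(1 − f) = −0.1625·ln(0.04) = 0.5231 s.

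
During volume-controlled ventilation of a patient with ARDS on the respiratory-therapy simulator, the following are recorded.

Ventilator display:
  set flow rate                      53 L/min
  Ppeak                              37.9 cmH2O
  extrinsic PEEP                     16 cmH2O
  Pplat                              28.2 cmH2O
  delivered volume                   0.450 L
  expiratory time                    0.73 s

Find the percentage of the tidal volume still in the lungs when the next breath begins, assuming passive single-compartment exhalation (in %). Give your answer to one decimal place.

Flow: 53 L/min ÷ 60 = 0.8833 L/s.
R = (PIP − Pplat)/V̇ = (37.9 − 28.2) / 0.8833 = 9.7/0.8833 = 10.982 cmH2O·s/L.
C = Vt/(Pplat − PEEP) = 450.0 / (28.2 − 16) = 450.0/12.2 = 36.885 mL/cmH2O.
τ = R × C = 10.982 × 0.03689 L/cmH2O = 0.4051 s.
Fraction remaining at end-expiration = e^(−Te/τ) = e^(−0.73/0.4051) = 0.165 → 16.5%.

16.5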